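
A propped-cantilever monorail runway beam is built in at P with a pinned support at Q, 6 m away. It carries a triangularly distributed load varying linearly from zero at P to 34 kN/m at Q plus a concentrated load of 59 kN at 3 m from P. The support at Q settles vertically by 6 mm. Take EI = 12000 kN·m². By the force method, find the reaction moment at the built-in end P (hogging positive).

Choose R_Q as the redundant. The primary structure is the cantilever fixed at P.
Deflection at Q on the released cantilever, summing each load's contribution:
  triangular load, peak 34 at the free end: 11w₀L⁴/(120EI) = 4039/EI
  point load 59 at a = 3: Pa²(3L − a)/(6EI) = 1328/EI
  δ_0 = 5367/EI
Tip deflection under a unit load at Q: L³/(3EI) = 72/EI.
With EI = 12000 kN·m²: δ_0 = 0.44722 m and δ_{QQ} = 0.006 m/kN.
Compatibility — the beam at Q must follow the support down by 0.006 m: δ_0 − R_Q·δ_{QQ} = 0.006, so R_Q = (0.44722 − 0.006)/0.006 = 73.54 kN.
Moment equilibrium about P: M_P = Σ(load moments about P) − R_Q·L = 585 − 73.54×6 = 143.8 kN·m.

M_P = 143.8 kN·m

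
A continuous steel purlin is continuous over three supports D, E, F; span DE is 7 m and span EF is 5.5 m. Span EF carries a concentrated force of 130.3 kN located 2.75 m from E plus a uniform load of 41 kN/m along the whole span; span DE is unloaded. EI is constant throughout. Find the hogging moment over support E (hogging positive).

Release continuity at E by inserting a hinge; the redundant is the internal moment M_E. The primary structure is two simply-supported spans DE and EF.
End slopes at the hinge E, treating each span as simply supported:
  span EF: point load 130.3 at a = 2.75: Pab(L + b)/(6LEI) = 246.3/EI
  span EF: UDL 41: wL³/(24EI) = 284.2/EI
  relative rotation θ_0 = (0 + 530.6)/EI = 530.6/EI
A unit hogging moment at E produces rotation L₁/(3EI) + L₂/(3EI) = 4.167/EI.
Slope continuity at E: θ_0 = M_E·4.167/EI, so M_E = 530.6/4.167 = 127.3 kN·m (hogging).

M_E = 127.3 kN·m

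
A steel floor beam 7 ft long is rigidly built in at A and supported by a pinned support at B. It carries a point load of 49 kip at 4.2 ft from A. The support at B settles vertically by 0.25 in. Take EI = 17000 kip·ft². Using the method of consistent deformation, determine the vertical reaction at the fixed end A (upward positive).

Release the roller at B. Primary structure: cantilever fixed at A.
Downward deflection at the released point B due to the loads:
  point load 49 at a = 4.2: Pa²(3L − a)/(6EI) = 2420/EI
Tip deflection under a unit load at B: L³/(3EI) = 114.3/EI.
With EI = 17000 kip·ft²: δ_0 = 0.14237 ft and δ_{BB} = 0.006725 ft/kip.
Compatibility — the beam at B must follow the support down by 0.02083 ft: δ_0 − R_B·δ_{BB} = 0.02083, so R_B = (0.14237 − 0.02083)/0.006725 = 18.07 kip.
Vertical equilibrium: R_A = ΣP − R_B = 49 − 18.07 = 30.93 kip.

R_A = 30.93 kip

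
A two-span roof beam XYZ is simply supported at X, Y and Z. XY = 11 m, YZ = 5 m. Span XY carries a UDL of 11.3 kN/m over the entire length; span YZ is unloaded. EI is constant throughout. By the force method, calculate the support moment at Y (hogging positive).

Take M_Y as the redundant. Released structure: two simple spans XY and YZ with a hinge at Y.
Discontinuity in slope at Y on the released structure — sum the simple-span end rotations:
  span XY: UDL 11.3: wL³/(24EI) = 626.7/EI
  relative rotation θ_0 = (626.7 + 0)/EI = 626.7/EI
A unit hogging moment at Y produces rotation L₁/(3EI) + L₂/(3EI) = 5.333/EI.
Compatibility: M_Y·(L₁+L₂)/(3EI) = θ_0, giving M_Y = 117.5 kN·m (hogging).

M_Y = 117.5 kN·m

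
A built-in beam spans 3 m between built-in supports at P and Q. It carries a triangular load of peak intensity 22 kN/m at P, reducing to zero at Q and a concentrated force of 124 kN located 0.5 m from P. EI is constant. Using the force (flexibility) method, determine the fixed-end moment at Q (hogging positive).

M_Q = 15.21 kN·m

Take the two fixed-end moments M_P, M_Q as redundants; the released structure is the simple span PQ.
Simple-span end rotations at P and Q under the given loads:
  at P: triangular load, peak 22: w₀L³/(45EI) = 13.2/EI
  at Q: triangular load, peak 22: 7w₀L³/(360EI) = 11.55/EI
  at P: point load 124 at a = 0.5: Pab(L + b)/(6LEI) = 47.36/EI
  at Q: point load 124 at a = 0.5: Pab(L + a)/(6LEI) = 30.14/EI
  θ_P0 = 60.56/EI,  θ_Q0 = 41.69/EI
Flexibility coefficients: a unit moment at one end gives L/(3EI) there and L/(6EI) at the far end, so f₁₁ = f₂₂ = 1/EI and f₁₂ = f₂₁ = 0.5/EI.
Compatibility — zero rotation at each built-in end:
  1 M_P + 0.5 M_Q = 60.56
  0.5 M_P + 1 M_Q = 41.69
Solving the pair gives M_P = 52.96 kN·m and M_Q = 15.21 kN·m (hogging).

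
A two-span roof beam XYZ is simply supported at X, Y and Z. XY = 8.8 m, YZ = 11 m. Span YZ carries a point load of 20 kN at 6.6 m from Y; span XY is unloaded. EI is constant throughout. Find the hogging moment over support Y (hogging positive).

Take M_Y as the redundant. Released structure: two simple spans XY and YZ with a hinge at Y.
End slopes at the hinge Y, treating each span as simply supported:
  span YZ: point load 20 at a = 6.6: Pab(L + b)/(6LEI) = 135.5/EI
  relative rotation θ_0 = (0 + 135.5)/EI = 135.5/EI
A unit hogging moment at Y produces rotation L₁/(3EI) + L₂/(3EI) = 6.6/EI.
Compatibility: M_Y·(L₁+L₂)/(3EI) = θ_0, giving M_Y = 20.53 kN·m (hogging).

M_Y = 20.53 kN·m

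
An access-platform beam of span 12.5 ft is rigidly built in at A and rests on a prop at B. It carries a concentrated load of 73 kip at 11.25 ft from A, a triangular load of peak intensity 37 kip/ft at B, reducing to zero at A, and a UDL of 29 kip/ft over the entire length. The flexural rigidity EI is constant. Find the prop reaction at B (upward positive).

Take the reaction at B as the redundant and release it; the primary structure is a cantilever fixed at A.
Free-end deflection of the primary structure under the applied loading (downward +):
  point load 73 at a = 11.25: Pa²(3L − a)/(6EI) = 40421/EI
  triangular load, peak 37 at the free end: 11w₀L⁴/(120EI) = 82804/EI
  UDL 29: wL⁴/(8EI) = 88501/EI
  δ_0 = 211726/EI
Flexibility coefficient — unit upward force at B: δ_{BB} = L³/(3EI) = 651/EI.
Compatibility at B: δ_0 − R_B·δ_{BB} = 0, so R_B = 211726/651 = 325.2 kip.

R_B = 325.2 kip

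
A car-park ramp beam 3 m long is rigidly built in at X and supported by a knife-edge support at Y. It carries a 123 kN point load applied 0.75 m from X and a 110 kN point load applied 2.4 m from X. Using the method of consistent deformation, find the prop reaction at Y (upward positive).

Take the reaction at Y as the redundant and release it; the primary structure is a cantilever fixed at X.
Downward deflection at the released point Y due to the loads:
  point load 123 at a = 0.75: Pa²(3L − a)/(6EI) = 95.13/EI
  point load 110 at a = 2.4: Pa²(3L − a)/(6EI) = 697/EI
  δ_0 = 792.1/EI
Tip deflection under a unit load at Y: L³/(3EI) = 9/EI.
The prop prevents deflection at Y: R_Y = δ_0/δ_{YY} = 792.1/9 = 88.01 kN.

R_Y = 88.01 kN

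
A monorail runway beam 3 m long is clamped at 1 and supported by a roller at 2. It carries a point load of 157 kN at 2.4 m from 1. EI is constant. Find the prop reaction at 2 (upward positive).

R_2 = 110.5 kN

Take the reaction at 2 as the redundant and release it; the primary structure is a cantilever fixed at 1.
Primary-structure tip deflection at 2 by superposition:
  point load 157 at a = 2.4: Pa²(3L − a)/(6EI) = 994.8/EI
Flexibility coefficient — unit upward force at 2: δ_{22} = L³/(3EI) = 9/EI.
The prop prevents deflection at 2: R_2 = δ_0/δ_{22} = 994.8/9 = 110.5 kN.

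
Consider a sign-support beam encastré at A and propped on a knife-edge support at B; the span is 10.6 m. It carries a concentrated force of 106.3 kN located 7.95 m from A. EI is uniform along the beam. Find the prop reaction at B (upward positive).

Remove the prop at B; the released (primary) structure is a cantilever built in at A.
Downward deflection at the released point B due to the loads:
  point load 106.3 at a = 7.95: Pa²(3L − a)/(6EI) = 26706/EI
Tip deflection under a unit load at B: L³/(3EI) = 397/EI.
Compatibility at B: δ_0 − R_B·δ_{BB} = 0, so R_B = 26706/397 = 67.27 kN.

R_B = 67.27 kN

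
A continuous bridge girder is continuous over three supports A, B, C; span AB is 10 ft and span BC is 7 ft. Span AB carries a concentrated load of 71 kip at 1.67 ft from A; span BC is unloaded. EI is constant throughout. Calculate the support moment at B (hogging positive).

M_B = 33.9 kip·ft

Release continuity at B by inserting a hinge; the redundant is the internal moment M_B. The primary structure is two simply-supported spans AB and BC.
Rotations at B on the released spans (each span's end-slope, ×1/EI):
  span AB: point load 71 at a = 1.67: Pab(L + a)/(6LEI) = 192.1/EI
  relative rotation θ_0 = (192.1 + 0)/EI = 192.1/EI
A unit hogging moment at B produces rotation L₁/(3EI) + L₂/(3EI) = 5.667/EI.
Slope continuity at B: θ_0 = M_B·5.667/EI, so M_B = 192.1/5.667 = 33.9 kip·ft (hogging).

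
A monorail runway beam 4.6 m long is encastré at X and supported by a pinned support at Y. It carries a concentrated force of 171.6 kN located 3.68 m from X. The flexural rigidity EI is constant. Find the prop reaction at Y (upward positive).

R_Y = 120.8 kN

Choose R_Y as the redundant. The primary structure is the cantilever fixed at X.
Deflection at Y on the released cantilever, summing each load's contribution:
  point load 171.6 at a = 3.68: Pa²(3L − a)/(6EI) = 3920/EI
Tip deflection under a unit load at Y: L³/(3EI) = 32.45/EI.
The prop prevents deflection at Y: R_Y = δ_0/δ_{YY} = 3920/32.45 = 120.8 kN.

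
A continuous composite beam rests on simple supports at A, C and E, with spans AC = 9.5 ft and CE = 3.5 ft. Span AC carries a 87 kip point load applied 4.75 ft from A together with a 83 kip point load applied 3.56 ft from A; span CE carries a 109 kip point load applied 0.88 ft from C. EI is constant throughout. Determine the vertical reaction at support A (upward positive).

Take M_C as the redundant. Released structure: two simple spans AC and CE with a hinge at C.
End slopes at the hinge C, treating each span as simply supported:
  span AC: point load 87 at a = 4.75: Pab(L + a)/(6LEI) = 490.7/EI
  span AC: point load 83 at a = 3.56: Pab(L + a)/(6LEI) = 402.1/EI
  span CE: point load 109 at a = 0.88: Pab(L + b)/(6LEI) = 73.24/EI
  relative rotation θ_0 = (892.9 + 73.24)/EI = 966.1/EI
A unit hogging moment at C produces rotation L₁/(3EI) + L₂/(3EI) = 4.333/EI.
Compatibility: M_C·(L₁+L₂)/(3EI) = θ_0, giving M_C = 223 kip·ft (hogging).
Span AC, ΣM about A with M_C applied at C: R_C^{AC}·9.5 = 708.7 + 223, so R_C^{AC} = 98.07 kip and R_A = 170 − 98.07 = 71.93 kip.

R_A = 71.93 kip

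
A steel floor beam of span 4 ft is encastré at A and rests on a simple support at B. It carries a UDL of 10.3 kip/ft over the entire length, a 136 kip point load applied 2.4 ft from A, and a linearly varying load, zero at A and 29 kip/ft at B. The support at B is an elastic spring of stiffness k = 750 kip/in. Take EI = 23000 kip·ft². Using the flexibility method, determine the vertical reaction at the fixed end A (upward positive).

R_A = 140.4 kip

Remove the prop at B; the released (primary) structure is a cantilever built in at A.
Free-end deflection of the primary structure under the applied loading (downward +):
  UDL 10.3: wL⁴/(8EI) = 329.6/EI
  point load 136 at a = 2.4: Pa²(3L − a)/(6EI) = 1253/EI
  triangular load, peak 29 at the free end: 11w₀L⁴/(120EI) = 680.5/EI
  δ_0 = 2264/EI
Flexibility coefficient — unit upward force at B: δ_{BB} = L³/(3EI) = 21.33/EI.
With EI = 23000 kip·ft²: δ_0 = 0.098413 ft and δ_{BB} = 0.000928 ft/kip.
Compatibility — the spring shortens by R_B/k under the reaction it provides: δ_0 − R_B·δ_{BB} = R_B/k. With 1/k = 1/(750×12) ft/kip = 0.000111 ft/kip, R_B = δ_0 / (δ_{BB} + 1/k) = 0.098413 / (0.000928 + 0.000111) = 94.75 kip.
Vertical equilibrium: R_A = ΣP − R_B = 235.2 − 94.75 = 140.4 kip.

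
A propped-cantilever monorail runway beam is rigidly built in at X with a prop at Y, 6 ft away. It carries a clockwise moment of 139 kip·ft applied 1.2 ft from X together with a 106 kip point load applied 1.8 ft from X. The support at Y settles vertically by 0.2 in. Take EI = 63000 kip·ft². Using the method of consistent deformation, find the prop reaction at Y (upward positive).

R_Y = 10.81 kip

Remove the prop at Y; the released (primary) structure is a cantilever built in at X.
Deflection at Y on the released cantilever, summing each load's contribution:
  clockwise couple 139 at a = 1.2: M₀a(2L − a)/(2EI) = 900.7/EI
  point load 106 at a = 1.8: Pa²(3L − a)/(6EI) = 927.3/EI
  δ_0 = 1828/EI
Tip deflection under a unit load at Y: L³/(3EI) = 72/EI.
With EI = 63000 kip·ft²: δ_0 = 0.029016 ft and δ_{YY} = 0.001143 ft/kip.
Compatibility — the beam at Y must follow the support down by 0.01667 ft: δ_0 − R_Y·δ_{YY} = 0.01667, so R_Y = (0.029016 − 0.01667)/0.001143 = 10.81 kip.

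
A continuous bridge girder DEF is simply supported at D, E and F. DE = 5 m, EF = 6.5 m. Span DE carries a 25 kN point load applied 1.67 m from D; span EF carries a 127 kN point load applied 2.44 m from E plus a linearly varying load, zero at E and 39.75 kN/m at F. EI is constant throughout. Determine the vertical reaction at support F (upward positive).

R_F = 110.4 kN

Take M_E as the redundant. Released structure: two simple spans DE and EF with a hinge at E.
Discontinuity in slope at E on the released structure — sum the simple-span end rotations:
  span DE: point load 25 at a = 1.67: Pab(L + a)/(6LEI) = 30.91/EI
  span EF: point load 127 at a = 2.44: Pab(L + b)/(6LEI) = 340.7/EI
  span EF: triangular load, peak 39.75: 7w₀L³/(360EI) = 212.3/EI
  relative rotation θ_0 = (30.91 + 552.9)/EI = 583.8/EI
A unit hogging moment at E produces rotation L₁/(3EI) + L₂/(3EI) = 3.833/EI.
Slope continuity at E: θ_0 = M_E·3.833/EI, so M_E = 583.8/3.833 = 152.3 kN·m (hogging).
Span EF, ΣM about F: R_E^{EF}·6.5 = 795.5 + 152.3, so R_E^{EF} = 145.8 kN and R_F = 256.2 − 145.8 = 110.4 kN.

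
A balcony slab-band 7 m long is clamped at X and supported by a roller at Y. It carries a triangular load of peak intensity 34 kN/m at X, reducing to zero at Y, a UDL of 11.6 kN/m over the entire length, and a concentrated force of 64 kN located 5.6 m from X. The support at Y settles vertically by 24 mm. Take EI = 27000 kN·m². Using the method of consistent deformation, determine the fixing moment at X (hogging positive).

Choose R_Y as the redundant. The primary structure is the cantilever fixed at X.
Free-end deflection of the primary structure under the applied loading (downward +):
  triangular load, peak 34 at the fixed end: w₀L⁴/(30EI) = 2721/EI
  UDL 11.6: wL⁴/(8EI) = 3481/EI
  point load 64 at a = 5.6: Pa²(3L − a)/(6EI) = 5151/EI
  δ_0 = 11354/EI
Flexibility coefficient — unit upward force at Y: δ_{YY} = L³/(3EI) = 114.3/EI.
With EI = 27000 kN·m²: δ_0 = 0.42052 m and δ_{YY} = 0.004235 m/kN.
Compatibility — the beam at Y must follow the support down by 0.024 m: δ_0 − R_Y·δ_{YY} = 0.024, so R_Y = (0.42052 − 0.024)/0.004235 = 93.64 kN.
Moment equilibrium about X: M_X = Σ(load moments about X) − R_Y·L = 920.3 − 93.64×7 = 264.8 kN·m.

M_X = 264.8 kN·m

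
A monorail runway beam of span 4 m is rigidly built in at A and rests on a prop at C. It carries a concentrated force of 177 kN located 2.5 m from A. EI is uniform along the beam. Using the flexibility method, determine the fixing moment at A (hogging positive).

M_A = 114.1 kN·m

Release the roller at C. Primary structure: cantilever fixed at A.
Free-end deflection of the primary structure under the applied loading (downward +):
  point load 177 at a = 2.5: Pa²(3L − a)/(6EI) = 1752/EI
Tip deflection under a unit load at C: L³/(3EI) = 21.33/EI.
Compatibility at C: δ_0 − R_C·δ_{CC} = 0, so R_C = 1752/21.33 = 82.1 kN.
Moment equilibrium about A: M_A = Σ(load moments about A) − R_C·L = 442.5 − 82.1×4 = 114.1 kN·m.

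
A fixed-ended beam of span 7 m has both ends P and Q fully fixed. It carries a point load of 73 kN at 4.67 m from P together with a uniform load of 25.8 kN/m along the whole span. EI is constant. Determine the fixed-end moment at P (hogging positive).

M_P = 143.1 kN·m

Release both end moments; the primary structure is a simply-supported span PQ with redundants M_P and M_Q.
End rotations of the released simple span under the applied load (×1/EI):
  at P: point load 73 at a = 4.67: Pab(L + b)/(6LEI) = 176.5/EI
  at Q: point load 73 at a = 4.67: Pab(L + a)/(6LEI) = 220.7/EI
  at P: UDL 25.8: wL³/(24EI) = 368.7/EI
  at Q: UDL 25.8: wL³/(24EI) = 368.7/EI
  θ_P0 = 545.2/EI,  θ_Q0 = 589.4/EI
Flexibility coefficients: a unit moment at one end gives L/(3EI) there and L/(6EI) at the far end, so f₁₁ = f₂₂ = 2.333/EI and f₁₂ = f₂₁ = 1.167/EI.
Compatibility — zero rotation at each built-in end:
  2.333 M_P + 1.167 M_Q = 545.2
  1.167 M_P + 2.333 M_Q = 589.4
Solving the pair gives M_P = 143.1 kN·m and M_Q = 181.1 kN·m (hogging).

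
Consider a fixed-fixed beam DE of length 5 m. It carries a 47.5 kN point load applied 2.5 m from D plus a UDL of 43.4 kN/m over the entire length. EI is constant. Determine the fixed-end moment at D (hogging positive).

M_D = 120.1 kN·m

Release both end moments; the primary structure is a simply-supported span DE with redundants M_D and M_E.
On the primary (simply-supported) span, the end slopes from the loading are:
  at D: point load 47.5 at a = 2.5: Pab(L + b)/(6LEI) = 74.22/EI
  at E: point load 47.5 at a = 2.5: Pab(L + a)/(6LEI) = 74.22/EI
  at D: UDL 43.4: wL³/(24EI) = 226/EI
  at E: UDL 43.4: wL³/(24EI) = 226/EI
  θ_D0 = 300.3/EI,  θ_E0 = 300.3/EI
Flexibility coefficients: a unit moment at one end gives L/(3EI) there and L/(6EI) at the far end, so f₁₁ = f₂₂ = 1.667/EI and f₁₂ = f₂₁ = 0.8333/EI.
Compatibility — zero rotation at each built-in end:
  1.667 M_D + 0.8333 M_E = 300.3
  0.8333 M_D + 1.667 M_E = 300.3
Solving the pair gives M_D = 120.1 kN·m and M_E = 120.1 kN·m (hogging).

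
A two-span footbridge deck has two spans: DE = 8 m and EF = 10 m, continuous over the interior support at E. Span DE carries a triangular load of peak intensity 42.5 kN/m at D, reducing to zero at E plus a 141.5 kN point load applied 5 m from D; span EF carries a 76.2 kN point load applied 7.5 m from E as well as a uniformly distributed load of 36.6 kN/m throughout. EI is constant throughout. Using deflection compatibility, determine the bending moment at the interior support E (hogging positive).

M_E = 470.1 kN·m

Insert a hinge at E; M_E is the redundant, and each span becomes simply supported.
Rotations at E on the released spans (each span's end-slope, ×1/EI):
  span DE: triangular load, peak 42.5: 7w₀L³/(360EI) = 423.1/EI
  span DE: point load 141.5 at a = 5: Pab(L + a)/(6LEI) = 574.8/EI
  span EF: point load 76.2 at a = 7.5: Pab(L + b)/(6LEI) = 297.7/EI
  span EF: UDL 36.6: wL³/(24EI) = 1525/EI
  relative rotation θ_0 = (998 + 1823)/EI = 2821/EI
A unit hogging moment at E produces rotation L₁/(3EI) + L₂/(3EI) = 6/EI.
Compatibility: M_E·(L₁+L₂)/(3EI) = θ_0, giving M_E = 470.1 kN·m (hogging).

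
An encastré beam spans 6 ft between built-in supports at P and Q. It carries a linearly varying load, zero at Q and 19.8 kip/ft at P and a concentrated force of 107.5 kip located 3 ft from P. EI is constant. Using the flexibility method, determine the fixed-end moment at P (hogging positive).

M_P = 116.3 kip·ft

Release both end moments; the primary structure is a simply-supported span PQ with redundants M_P and M_Q.
End rotations of the released simple span under the applied load (×1/EI):
  at P: triangular load, peak 19.8: w₀L³/(45EI) = 95.04/EI
  at Q: triangular load, peak 19.8: 7w₀L³/(360EI) = 83.16/EI
  at P: point load 107.5 at a = 3: Pab(L + b)/(6LEI) = 241.9/EI
  at Q: point load 107.5 at a = 3: Pab(L + a)/(6LEI) = 241.9/EI
  θ_P0 = 336.9/EI,  θ_Q0 = 325/EI
Flexibility coefficients: a unit moment at one end gives L/(3EI) there and L/(6EI) at the far end, so f₁₁ = f₂₂ = 2/EI and f₁₂ = f₂₁ = 1/EI.
Compatibility — zero rotation at each built-in end:
  2 M_P + 1 M_Q = 336.9
  1 M_P + 2 M_Q = 325
Solving the pair gives M_P = 116.3 kip·ft and M_Q = 104.4 kip·ft (hogging).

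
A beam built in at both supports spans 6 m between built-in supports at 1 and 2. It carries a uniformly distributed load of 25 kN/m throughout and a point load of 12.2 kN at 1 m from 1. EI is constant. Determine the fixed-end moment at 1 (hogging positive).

M_1 = 83.47 kN·m

Release both end moments; the primary structure is a simply-supported span 12 with redundants M_1 and M_2.
Simple-span end rotations at 1 and 2 under the given loads:
  at 1: UDL 25: wL³/(24EI) = 225/EI
  at 2: UDL 25: wL³/(24EI) = 225/EI
  at 1: point load 12.2 at a = 1: Pab(L + b)/(6LEI) = 18.64/EI
  at 2: point load 12.2 at a = 1: Pab(L + a)/(6LEI) = 11.86/EI
  θ_10 = 243.6/EI,  θ_20 = 236.9/EI
Flexibility coefficients: a unit moment at one end gives L/(3EI) there and L/(6EI) at the far end, so f₁₁ = f₂₂ = 2/EI and f₁₂ = f₂₁ = 1/EI.
Compatibility — zero rotation at each built-in end:
  2 M_1 + 1 M_2 = 243.6
  1 M_1 + 2 M_2 = 236.9
Solving the pair gives M_1 = 83.47 kN·m and M_2 = 76.69 kN·m (hogging).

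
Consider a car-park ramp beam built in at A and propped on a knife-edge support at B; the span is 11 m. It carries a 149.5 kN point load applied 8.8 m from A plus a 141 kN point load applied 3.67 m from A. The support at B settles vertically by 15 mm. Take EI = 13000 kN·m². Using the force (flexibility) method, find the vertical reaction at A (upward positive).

R_A = 164.8 kN

Choose R_B as the redundant. The primary structure is the cantilever fixed at A.
Deflection at B on the released cantilever, summing each load's contribution:
  point load 149.5 at a = 8.8: Pa²(3L − a)/(6EI) = 46695/EI
  point load 141 at a = 3.67: Pa²(3L − a)/(6EI) = 9284/EI
  δ_0 = 55979/EI
Tip deflection under a unit load at B: L³/(3EI) = 443.7/EI.
With EI = 13000 kN·m²: δ_0 = 4.306 m and δ_{BB} = 0.034128 m/kN.
Compatibility — the beam at B must follow the support down by 0.015 m: δ_0 − R_B·δ_{BB} = 0.015, so R_B = (4.306 − 0.015)/0.034128 = 125.7 kN.
Vertical equilibrium: R_A = ΣP − R_B = 290.5 − 125.7 = 164.8 kN.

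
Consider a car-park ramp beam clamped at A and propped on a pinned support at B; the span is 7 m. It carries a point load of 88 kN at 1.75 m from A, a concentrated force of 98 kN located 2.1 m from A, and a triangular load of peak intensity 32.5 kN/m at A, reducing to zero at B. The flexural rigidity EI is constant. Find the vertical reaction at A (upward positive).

Remove the prop at B; the released (primary) structure is a cantilever built in at A.
Primary-structure tip deflection at B by superposition:
  point load 88 at a = 1.75: Pa²(3L − a)/(6EI) = 864.6/EI
  point load 98 at a = 2.1: Pa²(3L − a)/(6EI) = 1361/EI
  triangular load, peak 32.5 at the fixed end: w₀L⁴/(30EI) = 2601/EI
  δ_0 = 4827/EI
Flexibility coefficient — unit upward force at B: δ_{BB} = L³/(3EI) = 114.3/EI.
The prop prevents deflection at B: R_B = δ_0/δ_{BB} = 4827/114.3 = 42.22 kN.
Vertical equilibrium: R_A = ΣP − R_B = 299.8 − 42.22 = 257.5 kN.

R_A = 257.5 kN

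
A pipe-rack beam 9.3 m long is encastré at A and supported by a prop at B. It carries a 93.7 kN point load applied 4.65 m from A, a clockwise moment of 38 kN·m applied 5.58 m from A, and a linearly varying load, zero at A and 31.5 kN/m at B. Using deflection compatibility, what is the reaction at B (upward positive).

Take the reaction at B as the redundant and release it; the primary structure is a cantilever fixed at A.
Downward deflection at the released point B due to the loads:
  point load 93.7 at a = 4.65: Pa²(3L − a)/(6EI) = 7851/EI
  clockwise couple 38 at a = 5.58: M₀a(2L − a)/(2EI) = 1380/EI
  triangular load, peak 31.5 at the free end: 11w₀L⁴/(120EI) = 21600/EI
  δ_0 = 30831/EI
Flexibility coefficient — unit upward force at B: δ_{BB} = L³/(3EI) = 268.1/EI.
The prop prevents deflection at B: R_B = δ_0/δ_{BB} = 30831/268.1 = 115 kN.

R_B = 115 kN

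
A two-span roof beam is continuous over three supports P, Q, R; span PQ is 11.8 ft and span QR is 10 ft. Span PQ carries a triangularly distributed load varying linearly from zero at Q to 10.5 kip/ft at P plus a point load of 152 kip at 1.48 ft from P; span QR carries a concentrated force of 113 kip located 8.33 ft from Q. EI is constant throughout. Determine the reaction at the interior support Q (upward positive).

Insert a hinge at Q; M_Q is the redundant, and each span becomes simply supported.
Discontinuity in slope at Q on the released structure — sum the simple-span end rotations:
  span PQ: triangular load, peak 10.5: 7w₀L³/(360EI) = 335.5/EI
  span PQ: point load 152 at a = 1.48: Pab(L + a)/(6LEI) = 435.5/EI
  span QR: point load 113 at a = 8.33: Pab(L + b)/(6LEI) = 305.7/EI
  relative rotation θ_0 = (770.9 + 305.7)/EI = 1077/EI
A unit hogging moment at Q produces rotation L₁/(3EI) + L₂/(3EI) = 7.267/EI.
Compatibility: M_Q·(L₁+L₂)/(3EI) = θ_0, giving M_Q = 148.2 kip·ft (hogging).
Span PQ, ΣM about P with M_Q applied at Q: R_Q^{PQ}·11.8 = 468.6 + 148.2, so R_Q^{PQ} = 52.27 kip and R_P = 213.9 − 52.27 = 161.7 kip.
Span QR, ΣM about R: R_Q^{QR}·10 = 188.7 + 148.2, so R_Q^{QR} = 33.69 kip and R_R = 113 − 33.69 = 79.31 kip.
R_Q = 52.27 + 33.69 = 85.96 kip.

R_Q = 85.96 kip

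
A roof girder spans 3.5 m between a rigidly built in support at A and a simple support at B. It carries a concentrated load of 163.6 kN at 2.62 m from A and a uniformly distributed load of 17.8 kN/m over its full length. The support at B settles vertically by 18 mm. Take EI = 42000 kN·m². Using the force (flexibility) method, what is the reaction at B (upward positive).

Choose R_B as the redundant. The primary structure is the cantilever fixed at A.
Primary-structure tip deflection at B by superposition:
  point load 163.6 at a = 2.62: Pa²(3L − a)/(6EI) = 1475/EI
  UDL 17.8: wL⁴/(8EI) = 333.9/EI
  δ_0 = 1809/EI
Tip deflection under a unit load at B: L³/(3EI) = 14.29/EI.
With EI = 42000 kN·m²: δ_0 = 0.043066 m and δ_{BB} = 0.00034 m/kN.
Compatibility — the beam at B must follow the support down by 0.018 m: δ_0 − R_B·δ_{BB} = 0.018, so R_B = (0.043066 − 0.018)/0.00034 = 73.66 kN.

R_B = 73.66 kN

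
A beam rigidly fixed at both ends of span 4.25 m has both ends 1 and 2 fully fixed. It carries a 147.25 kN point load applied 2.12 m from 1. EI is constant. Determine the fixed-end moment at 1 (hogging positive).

M_1 = 78.41 kN·m

Take the two fixed-end moments M_1, M_2 as redundants; the released structure is the simple span 12.
End rotations of the released simple span under the applied load (×1/EI):
  at 1: point load 147.25 at a = 2.12: Pab(L + b)/(6LEI) = 166.4/EI
  at 2: point load 147.25 at a = 2.12: Pab(L + a)/(6LEI) = 166.1/EI
  θ_10 = 166.4/EI,  θ_20 = 166.1/EI
Flexibility coefficients: a unit moment at one end gives L/(3EI) there and L/(6EI) at the far end, so f₁₁ = f₂₂ = 1.417/EI and f₁₂ = f₂₁ = 0.7083/EI.
Compatibility — zero rotation at each built-in end:
  1.417 M_1 + 0.7083 M_2 = 166.4
  0.7083 M_1 + 1.417 M_2 = 166.1
Solving the pair gives M_1 = 78.41 kN·m and M_2 = 78.04 kN·m (hogging).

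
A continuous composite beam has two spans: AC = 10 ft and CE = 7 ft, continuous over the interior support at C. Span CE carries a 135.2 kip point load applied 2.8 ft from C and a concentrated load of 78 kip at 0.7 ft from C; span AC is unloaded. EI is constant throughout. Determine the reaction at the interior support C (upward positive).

R_C = 174.2 kip

Release continuity at C by inserting a hinge; the redundant is the internal moment M_C. The primary structure is two simply-supported spans AC and CE.
Discontinuity in slope at C on the released structure — sum the simple-span end rotations:
  span CE: point load 135.2 at a = 2.8: Pab(L + b)/(6LEI) = 424/EI
  span CE: point load 78 at a = 0.7: Pab(L + b)/(6LEI) = 108.9/EI
  relative rotation θ_0 = (0 + 532.9)/EI = 532.9/EI
A unit hogging moment at C produces rotation L₁/(3EI) + L₂/(3EI) = 5.667/EI.
Slope continuity at C: θ_0 = M_C·5.667/EI, so M_C = 532.9/5.667 = 94.04 kip·ft (hogging).
Span AC, ΣM about A with M_C applied at C: R_C^{AC}·10 = 0 + 94.04, so R_C^{AC} = 9.404 kip and R_A = 0 − 9.404 = -9.404 kip.
Span CE, ΣM about E: R_C^{CE}·7 = 1059 + 94.04, so R_C^{CE} = 164.8 kip and R_E = 213.2 − 164.8 = 48.45 kip.
R_C = 9.404 + 164.8 = 174.2 kip.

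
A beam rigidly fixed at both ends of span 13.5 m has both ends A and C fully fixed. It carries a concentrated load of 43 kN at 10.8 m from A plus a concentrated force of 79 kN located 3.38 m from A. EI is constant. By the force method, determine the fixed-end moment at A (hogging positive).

M_A = 168.6 kN·m

Release both end moments; the primary structure is a simply-supported span AC with redundants M_A and M_C.
End rotations of the released simple span under the applied load (×1/EI):
  at A: point load 43 at a = 10.8: Pab(L + b)/(6LEI) = 250.8/EI
  at C: point load 43 at a = 10.8: Pab(L + a)/(6LEI) = 376.2/EI
  at A: point load 79 at a = 3.38: Pab(L + b)/(6LEI) = 788/EI
  at C: point load 79 at a = 3.38: Pab(L + a)/(6LEI) = 563.1/EI
  θ_A0 = 1039/EI,  θ_C0 = 939.3/EI
Flexibility coefficients: a unit moment at one end gives L/(3EI) there and L/(6EI) at the far end, so f₁₁ = f₂₂ = 4.5/EI and f₁₂ = f₂₁ = 2.25/EI.
Compatibility — zero rotation at each built-in end:
  4.5 M_A + 2.25 M_C = 1039
  2.25 M_A + 4.5 M_C = 939.3
Solving the pair gives M_A = 168.6 kN·m and M_C = 124.4 kN·m (hogging).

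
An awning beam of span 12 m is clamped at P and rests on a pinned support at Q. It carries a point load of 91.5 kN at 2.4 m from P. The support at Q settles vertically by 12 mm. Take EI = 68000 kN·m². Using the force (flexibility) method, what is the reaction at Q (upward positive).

Choose R_Q as the redundant. The primary structure is the cantilever fixed at P.
Primary-structure tip deflection at Q by superposition:
  point load 91.5 at a = 2.4: Pa²(3L − a)/(6EI) = 2951/EI
Tip deflection under a unit load at Q: L³/(3EI) = 576/EI.
With EI = 68000 kN·m²: δ_0 = 0.043403 m and δ_{QQ} = 0.008471 m/kN.
Compatibility — the beam at Q must follow the support down by 0.012 m: δ_0 − R_Q·δ_{QQ} = 0.012, so R_Q = (0.043403 − 0.012)/0.008471 = 3.707 kN.

R_Q = 3.707 kN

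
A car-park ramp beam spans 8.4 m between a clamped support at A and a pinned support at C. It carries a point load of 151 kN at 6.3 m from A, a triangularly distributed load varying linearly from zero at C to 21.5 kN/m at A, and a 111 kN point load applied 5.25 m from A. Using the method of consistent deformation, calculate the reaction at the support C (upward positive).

R_C = 165.1 kN

Release the roller at C. Primary structure: cantilever fixed at A.
Primary-structure tip deflection at C by superposition:
  point load 151 at a = 6.3: Pa²(3L − a)/(6EI) = 18879/EI
  triangular load, peak 21.5 at the fixed end: w₀L⁴/(30EI) = 3568/EI
  point load 111 at a = 5.25: Pa²(3L − a)/(6EI) = 10173/EI
  δ_0 = 32619/EI
Flexibility coefficient — unit upward force at C: δ_{CC} = L³/(3EI) = 197.6/EI.
The prop prevents deflection at C: R_C = δ_0/δ_{CC} = 32619/197.6 = 165.1 kN.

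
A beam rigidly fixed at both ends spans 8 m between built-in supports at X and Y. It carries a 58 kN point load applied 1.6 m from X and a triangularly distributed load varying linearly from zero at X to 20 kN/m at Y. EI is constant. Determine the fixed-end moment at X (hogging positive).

Release both end moments; the primary structure is a simply-supported span XY with redundants M_X and M_Y.
End rotations of the released simple span under the applied load (×1/EI):
  at X: point load 58 at a = 1.6: Pab(L + b)/(6LEI) = 178.2/EI
  at Y: point load 58 at a = 1.6: Pab(L + a)/(6LEI) = 118.8/EI
  at X: triangular load, peak 20: 7w₀L³/(360EI) = 199.1/EI
  at Y: triangular load, peak 20: w₀L³/(45EI) = 227.6/EI
  θ_X0 = 377.3/EI,  θ_Y0 = 346.3/EI
Flexibility coefficients: a unit moment at one end gives L/(3EI) there and L/(6EI) at the far end, so f₁₁ = f₂₂ = 2.667/EI and f₁₂ = f₂₁ = 1.333/EI.
Compatibility — zero rotation at each built-in end:
  2.667 M_X + 1.333 M_Y = 377.3
  1.333 M_X + 2.667 M_Y = 346.3
Solving the pair gives M_X = 102.1 kN·m and M_Y = 78.85 kN·m (hogging).

M_X = 102.1 kN·m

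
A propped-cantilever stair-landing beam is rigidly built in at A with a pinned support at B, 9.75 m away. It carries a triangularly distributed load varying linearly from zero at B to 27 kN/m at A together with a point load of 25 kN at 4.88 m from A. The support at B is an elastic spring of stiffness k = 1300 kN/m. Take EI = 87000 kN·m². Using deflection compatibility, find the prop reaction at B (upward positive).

R_B = 28.07 kN

Choose R_B as the redundant. The primary structure is the cantilever fixed at A.
Deflection at B on the released cantilever, summing each load's contribution:
  triangular load, peak 27 at the fixed end: w₀L⁴/(30EI) = 8133/EI
  point load 25 at a = 4.88: Pa²(3L − a)/(6EI) = 2418/EI
  δ_0 = 10551/EI
Tip deflection under a unit load at B: L³/(3EI) = 309/EI.
With EI = 87000 kN·m²: δ_0 = 0.12128 m and δ_{BB} = 0.003551 m/kN.
Compatibility — the spring shortens by R_B/k under the reaction it provides: δ_0 − R_B·δ_{BB} = R_B/k. With 1/k = 0.000769 m/kN, R_B = δ_0 / (δ_{BB} + 1/k) = 0.12128 / (0.003551 + 0.000769) = 28.07 kN.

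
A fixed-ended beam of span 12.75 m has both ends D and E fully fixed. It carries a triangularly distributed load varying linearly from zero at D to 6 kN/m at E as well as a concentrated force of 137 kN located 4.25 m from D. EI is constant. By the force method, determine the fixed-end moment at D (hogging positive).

M_D = 291.3 kN·m

Release both end moments; the primary structure is a simply-supported span DE with redundants M_D and M_E.
Simple-span end rotations at D and E under the given loads:
  at D: triangular load, peak 6: 7w₀L³/(360EI) = 241.8/EI
  at E: triangular load, peak 6: w₀L³/(45EI) = 276.4/EI
  at D: point load 137 at a = 4.25: Pab(L + b)/(6LEI) = 1375/EI
  at E: point load 137 at a = 4.25: Pab(L + a)/(6LEI) = 1100/EI
  θ_D0 = 1617/EI,  θ_E0 = 1376/EI
Flexibility coefficients: a unit moment at one end gives L/(3EI) there and L/(6EI) at the far end, so f₁₁ = f₂₂ = 4.25/EI and f₁₂ = f₂₁ = 2.125/EI.
Compatibility — zero rotation at each built-in end:
  4.25 M_D + 2.125 M_E = 1617
  2.125 M_D + 4.25 M_E = 1376
Solving the pair gives M_D = 291.3 kN·m and M_E = 178.2 kN·m (hogging).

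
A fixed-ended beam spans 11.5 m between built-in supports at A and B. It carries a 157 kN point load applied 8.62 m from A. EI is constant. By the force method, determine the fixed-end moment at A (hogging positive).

M_A = 84.88 kN·m

Take the two fixed-end moments M_A, M_B as redundants; the released structure is the simple span AB.
Simple-span end rotations at A and B under the given loads:
  at A: point load 157 at a = 8.62: Pab(L + b)/(6LEI) = 812.3/EI
  at B: point load 157 at a = 8.62: Pab(L + a)/(6LEI) = 1137/EI
  θ_A0 = 812.3/EI,  θ_B0 = 1137/EI
Flexibility coefficients: a unit moment at one end gives L/(3EI) there and L/(6EI) at the far end, so f₁₁ = f₂₂ = 3.833/EI and f₁₂ = f₂₁ = 1.917/EI.
Compatibility — zero rotation at each built-in end:
  3.833 M_A + 1.917 M_B = 812.3
  1.917 M_A + 3.833 M_B = 1137
Solving the pair gives M_A = 84.88 kN·m and M_B = 254 kN·m (hogging).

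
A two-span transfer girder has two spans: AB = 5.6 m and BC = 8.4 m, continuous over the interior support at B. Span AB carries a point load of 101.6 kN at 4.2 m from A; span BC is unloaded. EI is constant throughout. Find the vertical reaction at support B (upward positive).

Insert a hinge at B; M_B is the redundant, and each span becomes simply supported.
Rotations at B on the released spans (each span's end-slope, ×1/EI):
  span AB: point load 101.6 at a = 4.2: Pab(L + a)/(6LEI) = 174.2/EI
  relative rotation θ_0 = (174.2 + 0)/EI = 174.2/EI
A unit hogging moment at B produces rotation L₁/(3EI) + L₂/(3EI) = 4.667/EI.
Slope continuity at B: θ_0 = M_B·4.667/EI, so M_B = 174.2/4.667 = 37.34 kN·m (hogging).
Span AB, ΣM about A with M_B applied at B: R_B^{AB}·5.6 = 426.7 + 37.34, so R_B^{AB} = 82.87 kN and R_A = 101.6 − 82.87 = 18.73 kN.
Span BC, ΣM about C: R_B^{BC}·8.4 = 0 + 37.34, so R_B^{BC} = 4.445 kN and R_C = 0 − 4.445 = -4.445 kN.
R_B = 82.87 + 4.445 = 87.31 kN.

R_B = 87.31 kN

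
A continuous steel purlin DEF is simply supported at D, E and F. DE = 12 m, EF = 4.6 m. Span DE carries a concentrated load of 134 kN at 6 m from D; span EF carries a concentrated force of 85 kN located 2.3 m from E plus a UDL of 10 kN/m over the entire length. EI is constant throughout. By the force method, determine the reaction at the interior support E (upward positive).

Insert a hinge at E; M_E is the redundant, and each span becomes simply supported.
Rotations at E on the released spans (each span's end-slope, ×1/EI):
  span DE: point load 134 at a = 6: Pab(L + a)/(6LEI) = 1206/EI
  span EF: point load 85 at a = 2.3: Pab(L + b)/(6LEI) = 112.4/EI
  span EF: UDL 10: wL³/(24EI) = 40.56/EI
  relative rotation θ_0 = (1206 + 153)/EI = 1359/EI
A unit hogging moment at E produces rotation L₁/(3EI) + L₂/(3EI) = 5.533/EI.
Slope continuity at E: θ_0 = M_E·5.533/EI, so M_E = 1359/5.533 = 245.6 kN·m (hogging).
Span DE, ΣM about D with M_E applied at E: R_E^{DE}·12 = 804 + 245.6, so R_E^{DE} = 87.47 kN and R_D = 134 − 87.47 = 46.53 kN.
Span EF, ΣM about F: R_E^{EF}·4.6 = 301.3 + 245.6, so R_E^{EF} = 118.9 kN and R_F = 131 − 118.9 = 12.11 kN.
R_E = 87.47 + 118.9 = 206.4 kN.

R_E = 206.4 kN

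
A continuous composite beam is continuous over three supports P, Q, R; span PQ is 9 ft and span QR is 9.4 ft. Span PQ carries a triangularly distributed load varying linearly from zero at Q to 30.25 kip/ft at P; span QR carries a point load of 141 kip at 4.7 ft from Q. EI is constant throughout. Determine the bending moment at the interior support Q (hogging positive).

Insert a hinge at Q; M_Q is the redundant, and each span becomes simply supported.
End slopes at the hinge Q, treating each span as simply supported:
  span PQ: triangular load, peak 30.25: 7w₀L³/(360EI) = 428.8/EI
  span QR: point load 141 at a = 4.7: Pab(L + b)/(6LEI) = 778.7/EI
  relative rotation θ_0 = (428.8 + 778.7)/EI = 1207/EI
A unit hogging moment at Q produces rotation L₁/(3EI) + L₂/(3EI) = 6.133/EI.
Compatibility: M_Q·(L₁+L₂)/(3EI) = θ_0, giving M_Q = 196.9 kip·ft (hogging).

M_Q = 196.9 kip·ft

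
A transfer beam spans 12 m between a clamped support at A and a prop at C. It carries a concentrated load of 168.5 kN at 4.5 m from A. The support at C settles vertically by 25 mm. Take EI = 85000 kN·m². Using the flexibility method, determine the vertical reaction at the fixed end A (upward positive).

Take the reaction at C as the redundant and release it; the primary structure is a cantilever fixed at A.
Free-end deflection of the primary structure under the applied loading (downward +):
  point load 168.5 at a = 4.5: Pa²(3L − a)/(6EI) = 17914/EI
Flexibility coefficient — unit upward force at C: δ_{CC} = L³/(3EI) = 576/EI.
With EI = 85000 kN·m²: δ_0 = 0.21075 m and δ_{CC} = 0.006776 m/kN.
Compatibility — the beam at C must follow the support down by 0.025 m: δ_0 − R_C·δ_{CC} = 0.025, so R_C = (0.21075 − 0.025)/0.006776 = 27.41 kN.
Vertical equilibrium: R_A = ΣP − R_C = 168.5 − 27.41 = 141.1 kN.

R_A = 141.1 kN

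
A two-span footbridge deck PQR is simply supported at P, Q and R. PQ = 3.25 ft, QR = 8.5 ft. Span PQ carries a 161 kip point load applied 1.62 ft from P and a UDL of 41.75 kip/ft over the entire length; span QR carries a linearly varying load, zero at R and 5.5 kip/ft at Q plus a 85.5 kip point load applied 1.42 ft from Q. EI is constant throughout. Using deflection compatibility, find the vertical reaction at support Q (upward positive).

R_Q = 289.6 kip

Insert a hinge at Q; M_Q is the redundant, and each span becomes simply supported.
End slopes at the hinge Q, treating each span as simply supported:
  span PQ: point load 161 at a = 1.62: Pab(L + a)/(6LEI) = 106.2/EI
  span PQ: UDL 41.75: wL³/(24EI) = 59.72/EI
  span QR: triangular load, peak 5.5: w₀L³/(45EI) = 75.06/EI
  span QR: point load 85.5 at a = 1.42: Pab(L + b)/(6LEI) = 262.6/EI
  relative rotation θ_0 = (165.9 + 337.7)/EI = 503.5/EI
A unit hogging moment at Q produces rotation L₁/(3EI) + L₂/(3EI) = 3.917/EI.
Slope continuity at Q: θ_0 = M_Q·3.917/EI, so M_Q = 503.5/3.917 = 128.6 kip·ft (hogging).
Span PQ, ΣM about P with M_Q applied at Q: R_Q^{PQ}·3.25 = 481.3 + 128.6, so R_Q^{PQ} = 187.7 kip and R_P = 296.7 − 187.7 = 109 kip.
Span QR, ΣM about R: R_Q^{QR}·8.5 = 737.8 + 128.6, so R_Q^{QR} = 101.9 kip and R_R = 108.9 − 101.9 = 6.95 kip.
R_Q = 187.7 + 101.9 = 289.6 kip.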